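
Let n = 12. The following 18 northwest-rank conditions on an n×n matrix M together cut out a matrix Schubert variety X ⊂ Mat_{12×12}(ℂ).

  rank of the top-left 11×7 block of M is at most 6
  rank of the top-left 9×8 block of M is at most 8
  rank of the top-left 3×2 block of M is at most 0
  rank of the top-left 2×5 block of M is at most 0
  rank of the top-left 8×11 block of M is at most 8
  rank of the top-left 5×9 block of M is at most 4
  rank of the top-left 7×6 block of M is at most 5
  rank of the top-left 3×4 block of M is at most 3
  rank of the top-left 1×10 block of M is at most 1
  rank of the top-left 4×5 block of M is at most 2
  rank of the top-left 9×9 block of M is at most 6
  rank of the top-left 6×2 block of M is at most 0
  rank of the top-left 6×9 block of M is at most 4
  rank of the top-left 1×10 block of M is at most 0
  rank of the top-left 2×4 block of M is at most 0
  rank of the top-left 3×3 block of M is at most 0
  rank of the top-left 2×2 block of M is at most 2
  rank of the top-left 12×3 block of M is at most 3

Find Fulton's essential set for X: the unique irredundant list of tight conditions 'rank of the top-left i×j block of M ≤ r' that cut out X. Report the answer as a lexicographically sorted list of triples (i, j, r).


Rank table r_w(12×12) implied by the 18 constraints:

  R[1]: 0, 0, 0, 0, 0, 0, 0, 0, 0, 0, 1, 1
  R[2]: 0, 0, 0, 0, 0, 1, 1, 1, 1, 1, 2, 2
  R[3]: 0, 0, 0, 1, 1, 2, 2, 2, 2, 2, 3, 3
  R[4]: 0, 0, 1, 2, 2, 3, 3, 3, 3, 3, 4, 4
  R[5]: 0, 0, 1, 2, 3, 4, 4, 4, 4, 4, 5, 5
  R[6]: 0, 0, 1, 2, 3, 4, 4, 4, 4, 5, 6, 6
  R[7]: 1, 1, 2, 3, 4, 5, 5, 5, 5, 6, 7, 7
  R[8]: 1, 2, 3, 4, 5, 6, 6, 6, 6, 7, 8, 8
  R[9]: 1, 2, 3, 4, 5, 6, 6, 6, 6, 7, 8, 9
  R[10]: 1, 2, 3, 4, 5, 6, 6, 7, 7, 8, 9, 10
  R[11]: 1, 2, 3, 4, 5, 6, 6, 7, 8, 9, 10, 11
  R[12]: 1, 2, 3, 4, 5, 6, 7, 8, 9, 10, 11, 12

so w = (11, 6, 4, 3, 5, 10, 1, 2, 12, 8, 9, 7).

ℓ(w)=32; the 7 essential cells (i,j,r):

[(1, 10, 0), (2, 5, 0), (3, 3, 0), (6, 2, 0), (6, 9, 4), (9, 9, 6), (11, 7, 6)]


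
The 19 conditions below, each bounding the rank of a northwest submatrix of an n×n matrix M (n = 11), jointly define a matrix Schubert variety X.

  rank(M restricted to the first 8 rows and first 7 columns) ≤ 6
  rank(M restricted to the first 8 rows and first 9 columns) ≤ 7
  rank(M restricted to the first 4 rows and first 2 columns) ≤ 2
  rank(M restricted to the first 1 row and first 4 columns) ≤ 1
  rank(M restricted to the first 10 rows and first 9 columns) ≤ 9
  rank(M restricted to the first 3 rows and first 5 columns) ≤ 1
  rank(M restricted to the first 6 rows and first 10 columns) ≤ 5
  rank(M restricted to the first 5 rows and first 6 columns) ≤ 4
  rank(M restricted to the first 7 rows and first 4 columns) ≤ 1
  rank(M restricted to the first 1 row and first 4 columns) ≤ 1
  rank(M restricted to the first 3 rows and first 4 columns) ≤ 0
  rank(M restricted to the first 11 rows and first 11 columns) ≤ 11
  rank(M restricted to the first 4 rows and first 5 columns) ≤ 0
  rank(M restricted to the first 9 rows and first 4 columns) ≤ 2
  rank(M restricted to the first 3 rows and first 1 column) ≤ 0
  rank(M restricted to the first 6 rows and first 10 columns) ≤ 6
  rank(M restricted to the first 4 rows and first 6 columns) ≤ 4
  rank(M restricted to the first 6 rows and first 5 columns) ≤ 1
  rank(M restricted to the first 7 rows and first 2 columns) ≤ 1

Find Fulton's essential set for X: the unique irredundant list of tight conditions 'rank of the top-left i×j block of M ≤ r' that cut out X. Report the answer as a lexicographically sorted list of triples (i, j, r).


Rank table r_w(11×11) implied by the 19 constraints:

  row 1: 0 | 0 | 0 | 0 | 0 | 1 | 1 | 1 | 1 | 1 | 1
  row 2: 0 | 0 | 0 | 0 | 0 | 1 | 2 | 2 | 2 | 2 | 2
  row 3: 0 | 0 | 0 | 0 | 0 | 1 | 2 | 3 | 3 | 3 | 3
  row 4: 0 | 0 | 0 | 0 | 0 | 1 | 2 | 3 | 4 | 4 | 4
  row 5: 1 | 1 | 1 | 1 | 1 | 2 | 3 | 4 | 5 | 5 | 5
  row 6: 1 | 1 | 1 | 1 | 1 | 2 | 3 | 4 | 5 | 5 | 6
  row 7: 1 | 1 | 1 | 1 | 2 | 3 | 4 | 5 | 6 | 6 | 7
  row 8: 1 | 2 | 2 | 2 | 3 | 4 | 5 | 6 | 7 | 7 | 8
  row 9: 1 | 2 | 2 | 2 | 3 | 4 | 5 | 6 | 7 | 8 | 9
  row 10: 1 | 2 | 3 | 3 | 4 | 5 | 6 | 7 | 8 | 9 | 10
  row 11: 1 | 2 | 3 | 4 | 5 | 6 | 7 | 8 | 9 | 10 | 11

so w = (6, 7, 8, 9, 1, 11, 5, 2, 10, 3, 4).

ℓ(w)=30; the 5 essential cells (i,j,r):

[(4, 5, 0), (6, 5, 1), (6, 10, 5), (7, 4, 1), (9, 4, 2)]


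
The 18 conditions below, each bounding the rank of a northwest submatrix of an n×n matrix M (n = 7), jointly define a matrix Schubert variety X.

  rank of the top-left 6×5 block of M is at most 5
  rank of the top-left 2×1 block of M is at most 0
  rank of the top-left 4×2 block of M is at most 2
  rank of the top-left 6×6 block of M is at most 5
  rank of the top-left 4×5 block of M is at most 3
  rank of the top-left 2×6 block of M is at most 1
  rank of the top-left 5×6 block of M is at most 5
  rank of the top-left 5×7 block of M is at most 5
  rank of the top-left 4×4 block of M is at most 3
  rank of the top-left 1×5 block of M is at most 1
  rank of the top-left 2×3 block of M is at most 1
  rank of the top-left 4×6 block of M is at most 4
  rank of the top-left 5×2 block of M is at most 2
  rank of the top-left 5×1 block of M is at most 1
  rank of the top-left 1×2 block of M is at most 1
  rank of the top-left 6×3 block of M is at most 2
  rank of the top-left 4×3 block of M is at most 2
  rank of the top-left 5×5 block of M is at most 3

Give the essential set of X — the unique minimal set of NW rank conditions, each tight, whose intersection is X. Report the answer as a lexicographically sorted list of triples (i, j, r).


Propagating the 18 rank bounds to every northwest block:

  row 1: 0  1  1  1  1  1  1
  row 2: 0  1  1  1  1  1  2
  row 3: 1  2  2  2  2  2  3
  row 4: 1  2  2  3  3  3  4
  row 5: 1  2  2  3  3  4  5
  row 6: 1  2  2  3  4  5  6
  row 7: 1  2  3  4  5  6  7

second differences of R give the permutation w = (2, 7, 1, 4, 6, 5, 3).

Rothe diagram D(w) (10 cells), 4 SE-corners (essential conditions):

[(2, 1, 0), (2, 6, 1), (5, 5, 3), (6, 3, 2)]


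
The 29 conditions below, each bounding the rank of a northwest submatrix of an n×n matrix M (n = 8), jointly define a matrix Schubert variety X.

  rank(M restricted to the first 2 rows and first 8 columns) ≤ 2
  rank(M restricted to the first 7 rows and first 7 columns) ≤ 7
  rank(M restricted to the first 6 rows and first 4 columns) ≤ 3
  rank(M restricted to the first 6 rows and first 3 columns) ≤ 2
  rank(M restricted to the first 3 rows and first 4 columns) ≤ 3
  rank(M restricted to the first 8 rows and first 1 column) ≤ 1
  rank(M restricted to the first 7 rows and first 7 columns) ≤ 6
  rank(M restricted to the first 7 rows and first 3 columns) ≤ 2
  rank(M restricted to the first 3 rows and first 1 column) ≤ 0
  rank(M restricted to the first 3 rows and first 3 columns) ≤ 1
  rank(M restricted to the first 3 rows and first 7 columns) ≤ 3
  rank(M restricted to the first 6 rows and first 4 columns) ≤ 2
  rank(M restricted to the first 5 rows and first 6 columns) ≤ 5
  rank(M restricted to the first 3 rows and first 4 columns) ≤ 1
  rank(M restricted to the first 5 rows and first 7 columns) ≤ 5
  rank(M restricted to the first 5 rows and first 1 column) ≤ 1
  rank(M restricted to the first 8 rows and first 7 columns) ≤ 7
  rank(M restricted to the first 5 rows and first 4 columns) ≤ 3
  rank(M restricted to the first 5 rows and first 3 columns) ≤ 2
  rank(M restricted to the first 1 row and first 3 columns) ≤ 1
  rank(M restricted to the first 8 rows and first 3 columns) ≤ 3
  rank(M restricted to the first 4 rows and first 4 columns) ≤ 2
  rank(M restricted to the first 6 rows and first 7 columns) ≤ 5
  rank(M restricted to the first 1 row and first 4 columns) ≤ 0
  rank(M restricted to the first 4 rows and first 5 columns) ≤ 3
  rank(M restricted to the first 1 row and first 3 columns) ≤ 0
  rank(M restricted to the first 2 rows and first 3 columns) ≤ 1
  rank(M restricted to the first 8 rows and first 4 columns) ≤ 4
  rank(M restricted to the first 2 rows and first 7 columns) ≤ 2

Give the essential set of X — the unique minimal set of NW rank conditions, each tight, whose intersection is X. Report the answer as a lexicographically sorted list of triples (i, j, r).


Computing R[i][j] = min implied NW-rank bound (n=8, 29 conditions):

  row 1: 0  0  0  0  1  1  1  1
  row 2: 0  1  1  1  2  2  2  2
  row 3: 0  1  1  1  2  3  3  3
  row 4: 1  2  2  2  3  4  4  4
  row 5: 1  2  2  2  3  4  5  5
  row 6: 1  2  2  2  3  4  5  6
  row 7: 1  2  2  3  4  5  6  7
  row 8: 1  2  3  4  5  6  7  8

hence w(1..8) = (5, 2, 6, 1, 7, 8, 4, 3).

Rothe diagram D(w) (13 cells), 5 SE-corners (essential conditions):

[(1, 4, 0), (3, 1, 0), (3, 4, 1), (6, 4, 2), (7, 3, 2)]


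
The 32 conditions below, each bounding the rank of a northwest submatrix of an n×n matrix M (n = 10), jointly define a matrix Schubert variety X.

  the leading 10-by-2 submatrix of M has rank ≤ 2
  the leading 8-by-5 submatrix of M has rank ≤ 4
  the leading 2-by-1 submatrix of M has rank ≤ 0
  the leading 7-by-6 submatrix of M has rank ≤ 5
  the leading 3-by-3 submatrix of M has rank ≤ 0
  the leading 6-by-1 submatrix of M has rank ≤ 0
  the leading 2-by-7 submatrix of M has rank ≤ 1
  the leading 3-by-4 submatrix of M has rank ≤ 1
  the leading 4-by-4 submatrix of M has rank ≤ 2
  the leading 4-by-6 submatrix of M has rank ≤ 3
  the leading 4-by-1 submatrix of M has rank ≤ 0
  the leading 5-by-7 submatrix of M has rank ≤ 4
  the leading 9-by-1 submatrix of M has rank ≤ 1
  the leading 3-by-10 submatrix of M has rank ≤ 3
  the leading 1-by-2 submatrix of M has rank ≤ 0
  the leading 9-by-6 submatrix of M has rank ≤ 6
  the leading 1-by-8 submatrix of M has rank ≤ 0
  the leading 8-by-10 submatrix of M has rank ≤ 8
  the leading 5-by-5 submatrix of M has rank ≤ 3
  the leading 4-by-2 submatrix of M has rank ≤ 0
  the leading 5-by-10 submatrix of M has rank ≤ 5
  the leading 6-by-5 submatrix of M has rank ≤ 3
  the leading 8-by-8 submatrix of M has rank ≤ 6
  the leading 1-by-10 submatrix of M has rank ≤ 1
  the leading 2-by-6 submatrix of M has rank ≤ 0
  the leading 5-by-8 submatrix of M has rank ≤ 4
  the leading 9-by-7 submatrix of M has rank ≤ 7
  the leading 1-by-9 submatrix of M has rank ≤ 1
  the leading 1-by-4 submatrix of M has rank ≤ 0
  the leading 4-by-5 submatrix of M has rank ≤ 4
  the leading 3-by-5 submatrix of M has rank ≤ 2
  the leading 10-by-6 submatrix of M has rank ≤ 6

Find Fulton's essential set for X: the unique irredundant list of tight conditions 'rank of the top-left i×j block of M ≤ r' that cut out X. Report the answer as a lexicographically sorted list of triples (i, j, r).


Propagating the 32 rank bounds to every northwest block:

  row 1: 0  0  0  0  0  0  0  0  1  1
  row 2: 0  0  0  0  0  0  1  1  2  2
  row 3: 0  0  0  1  1  1  2  2  3  3
  row 4: 0  0  1  2  2  2  3  3  4  4
  row 5: 0  1  2  3  3  3  4  4  5  5
  row 6: 0  1  2  3  3  4  5  5  6  6
  row 7: 1  2  3  4  4  5  6  6  7  7
  row 8: 1  2  3  4  4  5  6  6  7  8
  row 9: 1  2  3  4  5  6  7  7  8  9
  row 10: 1  2  3  4  5  6  7  8  9  10

reading off 1-entries of Δ²R: w = (9, 7, 4, 3, 2, 6, 1, 10, 5, 8).

ℓ(w)=24; the 8 essential cells (i,j,r):

[(1, 8, 0), (2, 6, 0), (3, 3, 0), (4, 2, 0), (6, 1, 0), (6, 5, 3), (8, 5, 4), (8, 8, 6)]


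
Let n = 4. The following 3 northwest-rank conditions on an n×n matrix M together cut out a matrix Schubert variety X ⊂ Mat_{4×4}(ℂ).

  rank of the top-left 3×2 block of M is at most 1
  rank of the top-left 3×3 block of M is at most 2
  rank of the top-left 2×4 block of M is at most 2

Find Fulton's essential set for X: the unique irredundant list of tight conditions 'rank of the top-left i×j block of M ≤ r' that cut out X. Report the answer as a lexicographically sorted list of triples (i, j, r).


Recovering R(i,j) via the rank-extension bound from the 3 conditions:

  R[1]: 1, 1, 1, 1
  R[2]: 1, 1, 2, 2
  R[3]: 1, 1, 2, 3
  R[4]: 1, 2, 3, 4

reading off 1-entries of Δ²R: w = (1, 3, 4, 2).

Fulton essential set (1 of the 2 Rothe cells):

[(3, 2, 1)]


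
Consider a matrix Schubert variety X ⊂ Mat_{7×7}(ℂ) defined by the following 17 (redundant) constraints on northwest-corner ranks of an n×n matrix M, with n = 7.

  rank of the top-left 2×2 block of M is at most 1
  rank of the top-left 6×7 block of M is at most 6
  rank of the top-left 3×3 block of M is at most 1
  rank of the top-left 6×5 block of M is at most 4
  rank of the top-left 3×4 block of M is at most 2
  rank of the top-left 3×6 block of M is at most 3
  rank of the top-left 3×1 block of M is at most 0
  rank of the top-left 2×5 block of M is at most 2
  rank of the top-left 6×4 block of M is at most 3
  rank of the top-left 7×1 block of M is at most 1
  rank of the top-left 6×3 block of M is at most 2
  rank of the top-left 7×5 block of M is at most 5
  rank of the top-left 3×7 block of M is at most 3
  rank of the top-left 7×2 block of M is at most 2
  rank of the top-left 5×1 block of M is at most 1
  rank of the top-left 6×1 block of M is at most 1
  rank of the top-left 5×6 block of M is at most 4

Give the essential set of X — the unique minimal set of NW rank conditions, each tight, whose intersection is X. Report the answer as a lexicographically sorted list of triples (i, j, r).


Propagating the 17 rank bounds to every northwest block:

  i=1: 0, 1, 1, 1, 1, 1, 1
  i=2: 0, 1, 1, 2, 2, 2, 2
  i=3: 0, 1, 1, 2, 3, 3, 3
  i=4: 1, 2, 2, 3, 4, 4, 4
  i=5: 1, 2, 2, 3, 4, 4, 5
  i=6: 1, 2, 2, 3, 4, 5, 6
  i=7: 1, 2, 3, 4, 5, 6, 7

the unique w with this rank table is (2, 4, 5, 1, 7, 6, 3).

D(w) has 8 cells with 4 SE-corners; essential set:

[(3, 1, 0), (3, 3, 1), (5, 6, 4), (6, 3, 2)]


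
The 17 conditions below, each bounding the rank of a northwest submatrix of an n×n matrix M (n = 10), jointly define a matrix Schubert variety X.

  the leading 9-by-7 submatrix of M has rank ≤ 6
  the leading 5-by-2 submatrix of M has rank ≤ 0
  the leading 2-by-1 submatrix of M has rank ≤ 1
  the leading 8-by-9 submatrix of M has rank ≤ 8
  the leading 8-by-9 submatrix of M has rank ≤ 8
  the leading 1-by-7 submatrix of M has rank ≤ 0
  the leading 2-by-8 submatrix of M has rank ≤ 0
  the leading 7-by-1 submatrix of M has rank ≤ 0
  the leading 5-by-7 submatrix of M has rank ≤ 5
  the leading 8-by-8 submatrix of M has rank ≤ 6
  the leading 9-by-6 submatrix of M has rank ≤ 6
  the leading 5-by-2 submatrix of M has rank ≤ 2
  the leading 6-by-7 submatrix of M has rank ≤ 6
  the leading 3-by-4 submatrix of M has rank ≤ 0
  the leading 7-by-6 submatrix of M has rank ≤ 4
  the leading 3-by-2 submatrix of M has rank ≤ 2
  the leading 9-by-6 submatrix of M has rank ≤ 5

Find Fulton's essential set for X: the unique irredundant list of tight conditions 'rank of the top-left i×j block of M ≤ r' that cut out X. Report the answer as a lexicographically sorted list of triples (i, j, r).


Rank table r_w(10×10) implied by the 17 constraints:

  0 0 0 0 0 0 0 0 1 1
  0 0 0 0 0 0 0 0 1 2
  0 0 0 0 1 1 1 1 2 3
  0 0 1 1 2 2 2 2 3 4
  0 0 1 2 3 3 3 3 4 5
  0 1 2 3 4 4 4 4 5 6
  0 1 2 3 4 4 5 5 6 7
  1 2 3 4 5 5 6 6 7 8
  1 2 3 4 5 5 6 7 8 9
  1 2 3 4 5 6 7 8 9 10

the unique w with this rank table is (9, 10, 5, 3, 4, 2, 7, 1, 8, 6).

6 SE-corners of the 28-cell Rothe diagram give Ess(w):

[(2, 8, 0), (3, 4, 0), (5, 2, 0), (7, 1, 0), (7, 6, 4), (9, 6, 5)]


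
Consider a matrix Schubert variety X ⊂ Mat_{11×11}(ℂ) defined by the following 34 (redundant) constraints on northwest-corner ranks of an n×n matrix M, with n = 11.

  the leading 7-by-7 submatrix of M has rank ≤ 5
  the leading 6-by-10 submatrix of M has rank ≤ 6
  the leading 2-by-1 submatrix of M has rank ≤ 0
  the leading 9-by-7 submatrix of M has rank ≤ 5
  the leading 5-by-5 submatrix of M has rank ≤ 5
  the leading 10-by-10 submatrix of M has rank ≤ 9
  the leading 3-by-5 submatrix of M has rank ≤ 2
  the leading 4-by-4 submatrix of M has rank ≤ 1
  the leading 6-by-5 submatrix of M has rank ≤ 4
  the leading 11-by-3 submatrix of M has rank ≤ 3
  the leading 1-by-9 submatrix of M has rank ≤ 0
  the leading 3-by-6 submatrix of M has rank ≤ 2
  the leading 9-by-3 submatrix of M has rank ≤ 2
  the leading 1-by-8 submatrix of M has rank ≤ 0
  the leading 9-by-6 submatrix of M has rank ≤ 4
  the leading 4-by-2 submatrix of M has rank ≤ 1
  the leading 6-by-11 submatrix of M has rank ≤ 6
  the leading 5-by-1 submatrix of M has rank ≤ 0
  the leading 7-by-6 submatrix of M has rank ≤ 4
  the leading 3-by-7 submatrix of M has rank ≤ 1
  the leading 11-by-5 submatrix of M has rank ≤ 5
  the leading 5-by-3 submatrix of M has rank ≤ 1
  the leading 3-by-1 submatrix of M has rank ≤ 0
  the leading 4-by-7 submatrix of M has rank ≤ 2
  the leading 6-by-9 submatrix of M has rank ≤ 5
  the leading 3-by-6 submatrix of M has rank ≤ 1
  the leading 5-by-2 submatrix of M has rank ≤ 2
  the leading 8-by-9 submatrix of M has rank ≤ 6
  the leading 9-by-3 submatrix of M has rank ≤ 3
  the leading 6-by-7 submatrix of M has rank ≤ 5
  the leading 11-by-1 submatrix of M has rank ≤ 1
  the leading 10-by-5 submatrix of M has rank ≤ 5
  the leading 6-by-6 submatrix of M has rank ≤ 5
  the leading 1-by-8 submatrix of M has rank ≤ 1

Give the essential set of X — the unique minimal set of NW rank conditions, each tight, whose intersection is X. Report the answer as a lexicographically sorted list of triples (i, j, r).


Rank table r_w(11×11) implied by the 34 constraints:

  row 1: 0  0  0  0  0  0  0  0  0  1  1
  row 2: 0  1  1  1  1  1  1  1  1  2  2
  row 3: 0  1  1  1  1  1  1  2  2  3  3
  row 4: 0  1  1  1  2  2  2  3  3  4  4
  row 5: 0  1  1  2  3  3  3  4  4  5  5
  row 6: 1  2  2  3  4  4  4  5  5  6  6
  row 7: 1  2  2  3  4  4  5  6  6  7  7
  row 8: 1  2  2  3  4  4  5  6  6  7  8
  row 9: 1  2  2  3  4  4  5  6  7  8  9
  row 10: 1  2  3  4  5  5  6  7  8  9  10
  row 11: 1  2  3  4  5  6  7  8  9  10  11

reading off 1-entries of Δ²R: w = (10, 2, 8, 5, 4, 1, 7, 11, 9, 3, 6).

Rothe diagram D(w) (28 cells), 8 SE-corners (essential conditions):

[(1, 9, 0), (3, 7, 1), (4, 4, 1), (5, 1, 0), (5, 3, 1), (8, 9, 6), (9, 3, 2), (9, 6, 4)]


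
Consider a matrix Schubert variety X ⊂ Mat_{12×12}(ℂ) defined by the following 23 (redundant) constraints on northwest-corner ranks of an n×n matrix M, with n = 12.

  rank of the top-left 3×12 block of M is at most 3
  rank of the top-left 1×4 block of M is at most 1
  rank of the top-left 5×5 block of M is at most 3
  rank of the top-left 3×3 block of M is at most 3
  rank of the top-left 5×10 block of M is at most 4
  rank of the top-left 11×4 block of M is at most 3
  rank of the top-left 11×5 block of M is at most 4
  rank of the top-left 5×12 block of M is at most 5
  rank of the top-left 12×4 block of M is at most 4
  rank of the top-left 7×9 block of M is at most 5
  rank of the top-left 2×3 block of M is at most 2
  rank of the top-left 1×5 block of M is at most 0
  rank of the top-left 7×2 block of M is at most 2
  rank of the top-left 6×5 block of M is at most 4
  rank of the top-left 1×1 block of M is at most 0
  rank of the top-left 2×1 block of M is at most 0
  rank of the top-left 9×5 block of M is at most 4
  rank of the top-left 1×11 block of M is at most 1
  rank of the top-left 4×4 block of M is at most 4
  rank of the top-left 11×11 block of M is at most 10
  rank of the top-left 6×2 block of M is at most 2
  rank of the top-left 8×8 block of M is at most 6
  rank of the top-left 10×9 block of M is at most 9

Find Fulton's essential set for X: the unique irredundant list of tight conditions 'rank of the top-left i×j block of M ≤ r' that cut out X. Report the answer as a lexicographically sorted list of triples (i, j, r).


Reconstructing r_w from the 23 given conditions:

  row 1: 0 0 0 0 0 1 1 1 1 1 1 1
  row 2: 0 1 1 1 1 2 2 2 2 2 2 2
  row 3: 1 2 2 2 2 3 3 3 3 3 3 3
  row 4: 1 2 3 3 3 4 4 4 4 4 4 4
  row 5: 1 2 3 3 3 4 4 4 4 4 5 5
  row 6: 1 2 3 3 4 5 5 5 5 5 6 6
  row 7: 1 2 3 3 4 5 5 5 5 6 7 7
  row 8: 1 2 3 3 4 5 6 6 6 7 8 8
  row 9: 1 2 3 3 4 5 6 7 7 8 9 9
  row 10: 1 2 3 3 4 5 6 7 8 9 10 10
  row 11: 1 2 3 3 4 5 6 7 8 9 10 11
  row 12: 1 2 3 4 5 6 7 8 9 10 11 12

second differences of R give the permutation w = (6, 2, 1, 3, 11, 5, 10, 7, 8, 9, 12, 4).

Fulton essential set (6 of the 21 Rothe cells):

[(1, 5, 0), (2, 1, 0), (5, 5, 3), (5, 10, 4), (7, 9, 5), (11, 4, 3)]


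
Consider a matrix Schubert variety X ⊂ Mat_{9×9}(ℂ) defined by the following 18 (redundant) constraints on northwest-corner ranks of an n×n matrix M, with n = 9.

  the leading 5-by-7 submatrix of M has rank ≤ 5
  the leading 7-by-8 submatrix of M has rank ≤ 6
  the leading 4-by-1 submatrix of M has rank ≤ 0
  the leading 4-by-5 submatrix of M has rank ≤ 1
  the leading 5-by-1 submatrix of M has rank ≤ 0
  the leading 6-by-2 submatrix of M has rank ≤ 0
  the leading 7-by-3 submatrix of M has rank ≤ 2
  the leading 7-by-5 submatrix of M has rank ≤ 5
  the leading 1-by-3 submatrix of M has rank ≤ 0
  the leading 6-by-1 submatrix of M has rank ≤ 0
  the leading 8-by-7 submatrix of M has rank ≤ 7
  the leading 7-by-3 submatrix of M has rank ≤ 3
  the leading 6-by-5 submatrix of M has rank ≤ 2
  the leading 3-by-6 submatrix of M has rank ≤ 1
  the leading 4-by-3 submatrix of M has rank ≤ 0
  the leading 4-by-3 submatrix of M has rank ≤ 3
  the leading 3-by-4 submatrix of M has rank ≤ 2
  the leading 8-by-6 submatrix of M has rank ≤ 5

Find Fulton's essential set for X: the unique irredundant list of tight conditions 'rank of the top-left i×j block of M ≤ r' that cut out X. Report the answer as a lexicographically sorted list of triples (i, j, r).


Propagating the 18 rank bounds to every northwest block:

  0 | 0 | 0 | 1 | 1 | 1 | 1 | 1 | 1
  0 | 0 | 0 | 1 | 1 | 1 | 2 | 2 | 2
  0 | 0 | 0 | 1 | 1 | 1 | 2 | 3 | 3
  0 | 0 | 0 | 1 | 1 | 2 | 3 | 4 | 4
  0 | 0 | 1 | 2 | 2 | 3 | 4 | 5 | 5
  0 | 0 | 1 | 2 | 2 | 3 | 4 | 5 | 6
  1 | 1 | 2 | 3 | 3 | 4 | 5 | 6 | 7
  1 | 2 | 3 | 4 | 4 | 5 | 6 | 7 | 8
  1 | 2 | 3 | 4 | 5 | 6 | 7 | 8 | 9

the unique w with this rank table is (4, 7, 8, 6, 3, 9, 1, 2, 5).

|D(w)|=22, |Ess(w)|=5:

[(3, 6, 1), (4, 3, 0), (4, 5, 1), (6, 2, 0), (6, 5, 2)]


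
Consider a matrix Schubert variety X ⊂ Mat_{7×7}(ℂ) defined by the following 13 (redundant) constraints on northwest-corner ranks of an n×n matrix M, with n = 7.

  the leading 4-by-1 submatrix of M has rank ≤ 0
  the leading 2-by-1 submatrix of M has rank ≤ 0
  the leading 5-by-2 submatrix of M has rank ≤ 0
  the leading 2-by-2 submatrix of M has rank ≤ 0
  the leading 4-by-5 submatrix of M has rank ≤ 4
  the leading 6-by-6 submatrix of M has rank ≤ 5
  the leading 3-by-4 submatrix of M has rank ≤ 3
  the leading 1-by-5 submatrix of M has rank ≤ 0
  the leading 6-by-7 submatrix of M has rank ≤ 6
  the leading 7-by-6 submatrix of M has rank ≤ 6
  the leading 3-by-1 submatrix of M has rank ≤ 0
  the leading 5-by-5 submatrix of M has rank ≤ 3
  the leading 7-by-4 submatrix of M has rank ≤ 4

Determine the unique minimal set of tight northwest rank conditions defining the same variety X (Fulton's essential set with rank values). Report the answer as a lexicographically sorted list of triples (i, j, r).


The tightest implied rank at each (i,j), from the 13 conditions:

  R[1]: 0 | 0 | 0 | 0 | 0 | 1 | 1
  R[2]: 0 | 0 | 1 | 1 | 1 | 2 | 2
  R[3]: 0 | 0 | 1 | 2 | 2 | 3 | 3
  R[4]: 0 | 0 | 1 | 2 | 3 | 4 | 4
  R[5]: 0 | 0 | 1 | 2 | 3 | 4 | 5
  R[6]: 1 | 1 | 2 | 3 | 4 | 5 | 6
  R[7]: 1 | 2 | 3 | 4 | 5 | 6 | 7

second differences of R give the permutation w = (6, 3, 4, 5, 7, 1, 2).

|D(w)|=13, |Ess(w)|=2:

[(1, 5, 0), (5, 2, 0)]


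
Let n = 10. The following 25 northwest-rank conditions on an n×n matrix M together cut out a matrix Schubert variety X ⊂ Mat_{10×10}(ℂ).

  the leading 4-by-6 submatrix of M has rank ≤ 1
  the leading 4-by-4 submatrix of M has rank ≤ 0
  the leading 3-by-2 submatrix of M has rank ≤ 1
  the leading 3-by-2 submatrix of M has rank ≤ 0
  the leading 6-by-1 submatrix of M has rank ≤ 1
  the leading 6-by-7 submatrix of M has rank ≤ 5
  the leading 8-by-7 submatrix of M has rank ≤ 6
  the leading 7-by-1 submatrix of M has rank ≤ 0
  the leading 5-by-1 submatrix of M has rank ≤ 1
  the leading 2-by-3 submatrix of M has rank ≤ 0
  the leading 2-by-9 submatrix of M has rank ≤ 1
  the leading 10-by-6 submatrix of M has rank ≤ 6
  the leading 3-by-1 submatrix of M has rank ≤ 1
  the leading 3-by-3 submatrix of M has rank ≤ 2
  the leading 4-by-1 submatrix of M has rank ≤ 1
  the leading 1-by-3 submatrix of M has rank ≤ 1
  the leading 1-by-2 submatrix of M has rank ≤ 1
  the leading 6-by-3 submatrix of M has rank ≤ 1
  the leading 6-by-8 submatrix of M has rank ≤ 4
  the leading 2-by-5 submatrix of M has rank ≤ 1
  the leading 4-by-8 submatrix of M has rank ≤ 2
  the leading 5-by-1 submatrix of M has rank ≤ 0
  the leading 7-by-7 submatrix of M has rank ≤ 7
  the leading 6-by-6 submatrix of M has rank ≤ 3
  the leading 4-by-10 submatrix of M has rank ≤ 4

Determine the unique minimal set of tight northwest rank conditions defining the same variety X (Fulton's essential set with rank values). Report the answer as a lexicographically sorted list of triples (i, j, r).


Reconstructing r_w from the 25 given conditions:

  row 1: 0 0 0 0 1 1 1 1 1 1
  row 2: 0 0 0 0 1 1 1 1 1 2
  row 3: 0 0 0 0 1 1 2 2 2 3
  row 4: 0 0 0 0 1 1 2 2 3 4
  row 5: 0 1 1 1 2 2 3 3 4 5
  row 6: 0 1 1 2 3 3 4 4 5 6
  row 7: 0 1 2 3 4 4 5 5 6 7
  row 8: 1 2 3 4 5 5 6 6 7 8
  row 9: 1 2 3 4 5 6 7 7 8 9
  row 10: 1 2 3 4 5 6 7 8 9 10

second differences of R give the permutation w = (5, 10, 7, 9, 2, 4, 3, 1, 6, 8).

D(w) has 27 cells with 6 SE-corners; essential set:

[(2, 9, 1), (4, 4, 0), (4, 6, 1), (4, 8, 2), (6, 3, 1), (7, 1, 0)]


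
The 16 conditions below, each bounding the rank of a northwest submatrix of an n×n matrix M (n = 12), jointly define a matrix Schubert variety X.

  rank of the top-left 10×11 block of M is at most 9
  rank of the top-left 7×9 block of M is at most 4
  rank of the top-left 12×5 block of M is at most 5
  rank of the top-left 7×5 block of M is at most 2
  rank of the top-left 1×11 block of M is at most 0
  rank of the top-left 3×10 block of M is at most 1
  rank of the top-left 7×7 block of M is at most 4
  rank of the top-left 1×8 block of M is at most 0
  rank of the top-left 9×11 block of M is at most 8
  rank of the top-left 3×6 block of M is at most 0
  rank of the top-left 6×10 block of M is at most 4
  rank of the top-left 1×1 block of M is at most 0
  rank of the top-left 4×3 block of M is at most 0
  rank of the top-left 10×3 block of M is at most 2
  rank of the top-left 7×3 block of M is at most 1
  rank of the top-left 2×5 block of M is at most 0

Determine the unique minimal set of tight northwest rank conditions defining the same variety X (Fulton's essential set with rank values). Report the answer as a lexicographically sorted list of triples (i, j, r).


Propagating the 16 rank bounds to every northwest block:

  row 1: 0  0  0  0  0  0  0  0  0  0  0  1
  row 2: 0  0  0  0  0  0  1  1  1  1  1  2
  row 3: 0  0  0  0  0  0  1  1  1  1  2  3
  row 4: 0  0  0  1  1  1  2  2  2  2  3  4
  row 5: 1  1  1  2  2  2  3  3  3  3  4  5
  row 6: 1  1  1  2  2  3  4  4  4  4  5  6
  row 7: 1  1  1  2  2  3  4  4  4  5  6  7
  row 8: 1  2  2  3  3  4  5  5  5  6  7  8
  row 9: 1  2  2  3  4  5  6  6  6  7  8  9
  row 10: 1  2  2  3  4  5  6  7  7  8  9  10
  row 11: 1  2  3  4  5  6  7  8  8  9  10  11
  row 12: 1  2  3  4  5  6  7  8  9  10  11  12

hence w(1..12) = (12, 7, 11, 4, 1, 6, 10, 2, 5, 8, 3, 9).

|D(w)|=39, |Ess(w)|=8:

[(1, 11, 0), (3, 6, 0), (3, 10, 1), (4, 3, 0), (7, 3, 1), (7, 5, 2), (7, 9, 4), (10, 3, 2)]


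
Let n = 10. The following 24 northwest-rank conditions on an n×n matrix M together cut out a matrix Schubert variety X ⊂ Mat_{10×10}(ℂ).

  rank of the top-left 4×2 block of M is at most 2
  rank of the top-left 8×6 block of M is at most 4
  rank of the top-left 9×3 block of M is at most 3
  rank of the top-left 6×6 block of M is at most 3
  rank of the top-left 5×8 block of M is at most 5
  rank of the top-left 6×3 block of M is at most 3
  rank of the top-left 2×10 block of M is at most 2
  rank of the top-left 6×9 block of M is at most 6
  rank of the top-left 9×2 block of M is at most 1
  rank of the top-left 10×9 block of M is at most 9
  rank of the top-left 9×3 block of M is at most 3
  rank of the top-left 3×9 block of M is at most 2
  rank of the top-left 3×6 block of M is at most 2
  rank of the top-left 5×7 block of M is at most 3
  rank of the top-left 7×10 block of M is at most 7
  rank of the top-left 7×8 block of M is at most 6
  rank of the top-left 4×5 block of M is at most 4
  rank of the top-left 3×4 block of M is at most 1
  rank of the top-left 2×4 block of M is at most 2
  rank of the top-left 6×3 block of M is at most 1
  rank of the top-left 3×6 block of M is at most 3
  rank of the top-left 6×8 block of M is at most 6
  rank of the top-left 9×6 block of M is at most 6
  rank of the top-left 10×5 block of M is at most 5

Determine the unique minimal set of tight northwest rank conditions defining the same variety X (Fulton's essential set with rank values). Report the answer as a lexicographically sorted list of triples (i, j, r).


Recovering R(i,j) via the rank-extension bound from the 24 conditions:

  row 1: 1 | 1 | 1 | 1 | 1 | 1 | 1 | 1 | 1 | 1
  row 2: 1 | 1 | 1 | 1 | 2 | 2 | 2 | 2 | 2 | 2
  row 3: 1 | 1 | 1 | 1 | 2 | 2 | 2 | 2 | 2 | 3
  row 4: 1 | 1 | 1 | 2 | 3 | 3 | 3 | 3 | 3 | 4
  row 5: 1 | 1 | 1 | 2 | 3 | 3 | 3 | 4 | 4 | 5
  row 6: 1 | 1 | 1 | 2 | 3 | 3 | 4 | 5 | 5 | 6
  row 7: 1 | 1 | 2 | 3 | 4 | 4 | 5 | 6 | 6 | 7
  row 8: 1 | 1 | 2 | 3 | 4 | 4 | 5 | 6 | 7 | 8
  row 9: 1 | 1 | 2 | 3 | 4 | 5 | 6 | 7 | 8 | 9
  row 10: 1 | 2 | 3 | 4 | 5 | 6 | 7 | 8 | 9 | 10

reading off 1-entries of Δ²R: w = (1, 5, 10, 4, 8, 7, 3, 9, 6, 2).

Rothe diagram D(w) (23 cells), 7 SE-corners (essential conditions):

[(3, 4, 1), (3, 9, 2), (5, 7, 3), (6, 3, 1), (6, 6, 3), (8, 6, 4), (9, 2, 1)]


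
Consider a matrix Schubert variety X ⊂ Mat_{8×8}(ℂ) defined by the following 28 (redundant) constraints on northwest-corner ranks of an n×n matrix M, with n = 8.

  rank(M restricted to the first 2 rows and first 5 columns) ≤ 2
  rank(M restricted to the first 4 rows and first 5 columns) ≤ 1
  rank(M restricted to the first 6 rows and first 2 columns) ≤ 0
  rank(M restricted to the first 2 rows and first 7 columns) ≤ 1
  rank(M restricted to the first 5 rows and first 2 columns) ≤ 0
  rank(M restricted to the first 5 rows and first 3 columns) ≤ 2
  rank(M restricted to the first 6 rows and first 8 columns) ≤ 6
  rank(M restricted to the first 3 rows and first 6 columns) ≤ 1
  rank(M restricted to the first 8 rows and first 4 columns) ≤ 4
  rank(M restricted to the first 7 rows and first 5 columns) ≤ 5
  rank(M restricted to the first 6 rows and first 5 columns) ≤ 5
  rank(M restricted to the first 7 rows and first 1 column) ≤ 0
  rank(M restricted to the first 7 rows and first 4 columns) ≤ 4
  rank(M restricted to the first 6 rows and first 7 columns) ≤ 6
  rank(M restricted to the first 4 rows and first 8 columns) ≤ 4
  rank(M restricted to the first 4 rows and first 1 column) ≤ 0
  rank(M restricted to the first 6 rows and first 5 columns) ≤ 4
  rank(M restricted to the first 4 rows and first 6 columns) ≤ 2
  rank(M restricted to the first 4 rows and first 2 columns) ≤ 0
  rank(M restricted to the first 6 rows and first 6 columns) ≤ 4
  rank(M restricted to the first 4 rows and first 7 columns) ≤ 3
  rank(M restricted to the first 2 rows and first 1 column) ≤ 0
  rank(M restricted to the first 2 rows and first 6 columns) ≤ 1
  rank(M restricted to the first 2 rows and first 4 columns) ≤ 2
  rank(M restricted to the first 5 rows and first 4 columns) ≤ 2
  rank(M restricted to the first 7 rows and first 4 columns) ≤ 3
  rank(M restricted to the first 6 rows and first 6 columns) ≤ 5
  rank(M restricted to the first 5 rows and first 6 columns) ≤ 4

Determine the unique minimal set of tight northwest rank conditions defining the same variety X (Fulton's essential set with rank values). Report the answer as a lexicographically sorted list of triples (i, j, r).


The tightest implied rank at each (i,j), from the 28 conditions:

  row 1: 0, 0, 1, 1, 1, 1, 1, 1
  row 2: 0, 0, 1, 1, 1, 1, 1, 2
  row 3: 0, 0, 1, 1, 1, 1, 2, 3
  row 4: 0, 0, 1, 1, 1, 2, 3, 4
  row 5: 0, 0, 1, 2, 2, 3, 4, 5
  row 6: 0, 0, 1, 2, 3, 4, 5, 6
  row 7: 0, 1, 2, 3, 4, 5, 6, 7
  row 8: 1, 2, 3, 4, 5, 6, 7, 8

reading off 1-entries of Δ²R: w = (3, 8, 7, 6, 4, 5, 2, 1).

|D(w)|=22, |Ess(w)|=5:

[(2, 7, 1), (3, 6, 1), (4, 5, 1), (6, 2, 0), (7, 1, 0)]


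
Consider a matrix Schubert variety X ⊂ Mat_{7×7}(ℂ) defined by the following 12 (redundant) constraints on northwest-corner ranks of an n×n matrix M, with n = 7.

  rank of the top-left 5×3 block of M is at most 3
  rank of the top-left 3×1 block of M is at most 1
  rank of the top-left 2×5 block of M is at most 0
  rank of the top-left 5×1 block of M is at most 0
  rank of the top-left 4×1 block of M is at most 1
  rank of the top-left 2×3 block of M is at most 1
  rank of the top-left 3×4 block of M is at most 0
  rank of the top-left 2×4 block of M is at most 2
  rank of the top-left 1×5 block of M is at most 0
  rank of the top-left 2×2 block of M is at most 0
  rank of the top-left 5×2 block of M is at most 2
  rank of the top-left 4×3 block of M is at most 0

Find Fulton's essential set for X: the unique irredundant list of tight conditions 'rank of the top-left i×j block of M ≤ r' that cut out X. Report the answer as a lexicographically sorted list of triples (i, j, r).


The tightest implied rank at each (i,j), from the 12 conditions:

  0, 0, 0, 0, 0, 1, 1
  0, 0, 0, 0, 0, 1, 2
  0, 0, 0, 0, 1, 2, 3
  0, 0, 0, 1, 2, 3, 4
  0, 1, 1, 2, 3, 4, 5
  1, 2, 2, 3, 4, 5, 6
  1, 2, 3, 4, 5, 6, 7

reading off 1-entries of Δ²R: w = (6, 7, 5, 4, 2, 1, 3).

D(w) has 18 cells with 4 SE-corners; essential set:

[(2, 5, 0), (3, 4, 0), (4, 3, 0), (5, 1, 0)]


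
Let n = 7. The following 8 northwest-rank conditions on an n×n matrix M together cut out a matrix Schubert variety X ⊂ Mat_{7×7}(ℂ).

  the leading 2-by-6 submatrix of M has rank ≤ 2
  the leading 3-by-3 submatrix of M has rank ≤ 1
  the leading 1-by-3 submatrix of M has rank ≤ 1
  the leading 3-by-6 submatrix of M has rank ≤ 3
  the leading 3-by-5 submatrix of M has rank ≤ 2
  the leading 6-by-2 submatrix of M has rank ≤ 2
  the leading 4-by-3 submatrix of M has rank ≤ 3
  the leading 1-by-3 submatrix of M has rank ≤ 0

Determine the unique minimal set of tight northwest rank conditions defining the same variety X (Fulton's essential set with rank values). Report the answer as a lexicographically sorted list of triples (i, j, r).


Recovering R(i,j) via the rank-extension bound from the 8 conditions:

  0 | 0 | 0 | 1 | 1 | 1 | 1
  1 | 1 | 1 | 2 | 2 | 2 | 2
  1 | 1 | 1 | 2 | 2 | 3 | 3
  1 | 2 | 2 | 3 | 3 | 4 | 4
  1 | 2 | 3 | 4 | 4 | 5 | 5
  1 | 2 | 3 | 4 | 5 | 6 | 6
  1 | 2 | 3 | 4 | 5 | 6 | 7

so w = (4, 1, 6, 2, 3, 5, 7).

D(w) has 6 cells with 3 SE-corners; essential set:

[(1, 3, 0), (3, 3, 1), (3, 5, 2)]


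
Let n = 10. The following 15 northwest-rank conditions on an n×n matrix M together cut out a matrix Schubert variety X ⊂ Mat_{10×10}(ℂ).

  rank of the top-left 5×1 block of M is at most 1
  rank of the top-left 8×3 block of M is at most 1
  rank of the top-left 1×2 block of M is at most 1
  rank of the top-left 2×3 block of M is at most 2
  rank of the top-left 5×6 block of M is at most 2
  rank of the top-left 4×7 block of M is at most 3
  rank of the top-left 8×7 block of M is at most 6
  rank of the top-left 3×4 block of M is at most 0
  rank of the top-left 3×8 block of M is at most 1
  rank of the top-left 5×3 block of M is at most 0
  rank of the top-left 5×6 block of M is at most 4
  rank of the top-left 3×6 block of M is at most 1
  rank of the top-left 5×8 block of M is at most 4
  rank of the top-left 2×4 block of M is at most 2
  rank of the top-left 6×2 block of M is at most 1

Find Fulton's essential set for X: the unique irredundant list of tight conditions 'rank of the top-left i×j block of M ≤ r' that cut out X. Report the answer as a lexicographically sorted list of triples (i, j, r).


Propagating the 15 rank bounds to every northwest block:

  i=1: 0 | 0 | 0 | 0 | 1 | 1 | 1 | 1 | 1 | 1
  i=2: 0 | 0 | 0 | 0 | 1 | 1 | 1 | 1 | 2 | 2
  i=3: 0 | 0 | 0 | 0 | 1 | 1 | 1 | 1 | 2 | 3
  i=4: 0 | 0 | 0 | 1 | 2 | 2 | 2 | 2 | 3 | 4
  i=5: 0 | 0 | 0 | 1 | 2 | 2 | 3 | 3 | 4 | 5
  i=6: 1 | 1 | 1 | 2 | 3 | 3 | 4 | 4 | 5 | 6
  i=7: 1 | 1 | 1 | 2 | 3 | 4 | 5 | 5 | 6 | 7
  i=8: 1 | 1 | 1 | 2 | 3 | 4 | 5 | 6 | 7 | 8
  i=9: 1 | 2 | 2 | 3 | 4 | 5 | 6 | 7 | 8 | 9
  i=10: 1 | 2 | 3 | 4 | 5 | 6 | 7 | 8 | 9 | 10

giving w = (5, 9, 10, 4, 7, 1, 6, 8, 2, 3) via Δ²R.

D(w) has 29 cells with 5 SE-corners; essential set:

[(3, 4, 0), (3, 8, 1), (5, 3, 0), (5, 6, 2), (8, 3, 1)]


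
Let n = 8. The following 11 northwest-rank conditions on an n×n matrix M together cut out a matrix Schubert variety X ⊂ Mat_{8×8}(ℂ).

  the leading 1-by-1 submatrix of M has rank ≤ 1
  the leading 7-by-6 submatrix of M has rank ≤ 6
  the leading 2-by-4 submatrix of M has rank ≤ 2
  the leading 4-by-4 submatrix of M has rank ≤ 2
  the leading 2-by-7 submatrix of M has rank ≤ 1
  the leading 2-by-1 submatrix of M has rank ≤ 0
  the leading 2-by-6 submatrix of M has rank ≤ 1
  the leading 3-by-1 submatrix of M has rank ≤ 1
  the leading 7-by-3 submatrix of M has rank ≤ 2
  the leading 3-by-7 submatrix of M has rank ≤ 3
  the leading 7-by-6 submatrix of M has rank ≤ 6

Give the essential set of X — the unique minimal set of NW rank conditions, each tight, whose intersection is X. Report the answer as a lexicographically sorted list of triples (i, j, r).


The tightest implied rank at each (i,j), from the 11 conditions:

  R[1]: 0 | 1 | 1 | 1 | 1 | 1 | 1 | 1
  R[2]: 0 | 1 | 1 | 1 | 1 | 1 | 1 | 2
  R[3]: 1 | 2 | 2 | 2 | 2 | 2 | 2 | 3
  R[4]: 1 | 2 | 2 | 2 | 3 | 3 | 3 | 4
  R[5]: 1 | 2 | 2 | 3 | 4 | 4 | 4 | 5
  R[6]: 1 | 2 | 2 | 3 | 4 | 5 | 5 | 6
  R[7]: 1 | 2 | 2 | 3 | 4 | 5 | 6 | 7
  R[8]: 1 | 2 | 3 | 4 | 5 | 6 | 7 | 8

the unique w with this rank table is (2, 8, 1, 5, 4, 6, 7, 3).

Fulton essential set (4 of the 12 Rothe cells):

[(2, 1, 0), (2, 7, 1), (4, 4, 2), (7, 3, 2)]


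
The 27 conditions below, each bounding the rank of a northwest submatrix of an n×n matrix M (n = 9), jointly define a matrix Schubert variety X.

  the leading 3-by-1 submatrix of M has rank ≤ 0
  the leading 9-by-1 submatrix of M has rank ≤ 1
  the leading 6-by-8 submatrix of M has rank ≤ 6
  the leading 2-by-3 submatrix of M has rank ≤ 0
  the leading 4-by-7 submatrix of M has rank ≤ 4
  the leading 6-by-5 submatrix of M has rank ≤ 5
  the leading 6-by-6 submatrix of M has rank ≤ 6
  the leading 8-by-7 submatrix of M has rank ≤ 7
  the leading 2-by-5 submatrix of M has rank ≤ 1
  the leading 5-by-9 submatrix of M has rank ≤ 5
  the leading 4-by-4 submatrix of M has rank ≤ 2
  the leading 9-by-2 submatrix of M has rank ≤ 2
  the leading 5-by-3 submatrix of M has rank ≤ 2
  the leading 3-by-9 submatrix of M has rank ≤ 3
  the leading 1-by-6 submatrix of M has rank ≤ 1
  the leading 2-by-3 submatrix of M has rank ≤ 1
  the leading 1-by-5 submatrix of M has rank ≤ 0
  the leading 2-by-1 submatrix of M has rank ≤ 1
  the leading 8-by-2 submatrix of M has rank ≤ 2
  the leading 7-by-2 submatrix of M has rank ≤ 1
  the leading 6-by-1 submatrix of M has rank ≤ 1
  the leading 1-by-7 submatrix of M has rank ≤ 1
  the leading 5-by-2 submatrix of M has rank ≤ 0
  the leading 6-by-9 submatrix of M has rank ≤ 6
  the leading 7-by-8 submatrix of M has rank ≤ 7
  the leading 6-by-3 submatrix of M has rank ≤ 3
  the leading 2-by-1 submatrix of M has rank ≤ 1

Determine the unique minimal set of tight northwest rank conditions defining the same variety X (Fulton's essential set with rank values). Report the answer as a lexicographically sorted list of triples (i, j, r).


Reconstructing r_w from the 27 given conditions:

  i=1: 0, 0, 0, 0, 0, 1, 1, 1, 1
  i=2: 0, 0, 0, 1, 1, 2, 2, 2, 2
  i=3: 0, 0, 1, 2, 2, 3, 3, 3, 3
  i=4: 0, 0, 1, 2, 3, 4, 4, 4, 4
  i=5: 0, 0, 1, 2, 3, 4, 5, 5, 5
  i=6: 1, 1, 2, 3, 4, 5, 6, 6, 6
  i=7: 1, 1, 2, 3, 4, 5, 6, 7, 7
  i=8: 1, 2, 3, 4, 5, 6, 7, 8, 8
  i=9: 1, 2, 3, 4, 5, 6, 7, 8, 9

the unique w with this rank table is (6, 4, 3, 5, 7, 1, 8, 2, 9).

Rothe diagram D(w) (15 cells), 4 SE-corners (essential conditions):

[(1, 5, 0), (2, 3, 0), (5, 2, 0), (7, 2, 1)]
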